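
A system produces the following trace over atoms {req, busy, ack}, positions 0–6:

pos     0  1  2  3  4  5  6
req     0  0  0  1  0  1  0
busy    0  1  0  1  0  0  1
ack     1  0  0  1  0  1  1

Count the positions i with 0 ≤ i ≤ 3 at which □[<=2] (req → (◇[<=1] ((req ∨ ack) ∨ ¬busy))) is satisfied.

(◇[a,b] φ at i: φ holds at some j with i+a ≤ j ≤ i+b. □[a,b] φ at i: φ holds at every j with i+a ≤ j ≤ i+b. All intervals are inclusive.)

4

Evaluate at each i in [0,3]:
  i=0: ✓ (all of [0,2])
  i=1: ✓ (all of [1,3])
  i=2: ✓ (all of [2,4])
  i=3: ✓ (all of [3,5])
Positions where it holds: {0, 1, 2, 3} → 4.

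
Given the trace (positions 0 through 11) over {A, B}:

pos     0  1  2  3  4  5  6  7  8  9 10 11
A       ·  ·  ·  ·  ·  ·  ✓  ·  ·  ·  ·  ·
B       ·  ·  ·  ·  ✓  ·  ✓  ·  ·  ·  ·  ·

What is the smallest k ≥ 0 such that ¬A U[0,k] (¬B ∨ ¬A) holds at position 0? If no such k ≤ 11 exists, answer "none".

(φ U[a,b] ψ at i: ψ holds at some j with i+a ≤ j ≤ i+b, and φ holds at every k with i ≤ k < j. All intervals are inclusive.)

Need earliest j ≥ 0 with (¬B ∨ ¬A), and ¬A at every k in [0,j-1].
  j=0: rhs holds (empty prefix). k = 0.

0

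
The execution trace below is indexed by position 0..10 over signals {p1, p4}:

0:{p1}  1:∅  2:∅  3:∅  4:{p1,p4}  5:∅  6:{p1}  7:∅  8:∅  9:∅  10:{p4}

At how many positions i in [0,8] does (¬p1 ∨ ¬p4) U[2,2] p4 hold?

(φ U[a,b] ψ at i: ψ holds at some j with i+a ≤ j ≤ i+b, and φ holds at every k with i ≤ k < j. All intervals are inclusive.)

2

Evaluate at each i in [0,8]:
  i=0: ✗ (no rhs in [2,2])
  i=1: ✗ (no rhs in [3,3])
  i=2: ✓ (rhs at j=4; lhs holds on [2,3])
  i=3: ✗ (no rhs in [5,5])
  i=4: ✗ (no rhs in [6,6])
  i=5: ✗ (no rhs in [7,7])
  i=6: ✗ (no rhs in [8,8])
  i=7: ✗ (no rhs in [9,9])
  i=8: ✓ (rhs at j=10; lhs holds on [8,9])
Positions where it holds: {2, 8} → 2.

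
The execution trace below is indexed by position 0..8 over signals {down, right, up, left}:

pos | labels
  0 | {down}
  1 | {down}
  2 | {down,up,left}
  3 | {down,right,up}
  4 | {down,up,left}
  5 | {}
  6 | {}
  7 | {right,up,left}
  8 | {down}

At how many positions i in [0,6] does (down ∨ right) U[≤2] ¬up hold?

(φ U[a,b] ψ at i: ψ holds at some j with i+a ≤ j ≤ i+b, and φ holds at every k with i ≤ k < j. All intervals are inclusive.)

Evaluate at each i in [0,6]:
  i=0: ✓ (rhs at j=0)
  i=1: ✓ (rhs at j=1)
  i=2: ✗ (no rhs in [2,4])
  i=3: ✓ (rhs at j=5; lhs holds on [3,4])
  i=4: ✓ (rhs at j=5; lhs holds on [4,4])
  i=5: ✓ (rhs at j=5)
  i=6: ✓ (rhs at j=6)
Positions where it holds: {0, 1, 3, 4, 5, 6} → 6.

6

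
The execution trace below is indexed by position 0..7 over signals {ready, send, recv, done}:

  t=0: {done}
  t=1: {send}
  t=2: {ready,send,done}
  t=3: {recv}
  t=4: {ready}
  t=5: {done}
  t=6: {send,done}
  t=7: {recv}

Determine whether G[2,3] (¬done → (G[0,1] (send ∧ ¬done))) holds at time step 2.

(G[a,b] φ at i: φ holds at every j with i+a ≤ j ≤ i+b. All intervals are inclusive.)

Check (¬done → (G[0,1] (send ∧ ¬done))) at every j in [4,5]:
  j=4: antecedent true; consequent fails at 4 → ✗
  j=5: antecedent false → ✓
Fails at j=4 → formula fails.

No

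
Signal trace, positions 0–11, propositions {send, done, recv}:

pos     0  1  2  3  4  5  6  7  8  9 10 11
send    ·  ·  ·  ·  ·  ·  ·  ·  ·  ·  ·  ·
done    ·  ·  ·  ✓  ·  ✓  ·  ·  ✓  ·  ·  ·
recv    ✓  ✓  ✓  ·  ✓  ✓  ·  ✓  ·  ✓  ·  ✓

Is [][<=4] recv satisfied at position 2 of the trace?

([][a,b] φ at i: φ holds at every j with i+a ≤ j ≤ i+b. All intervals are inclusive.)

Check recv at every j in [2,6]:
  j=2: true
  j=3: false
  j=4: true
  j=5: true
  j=6: false
Fails at j=3 → formula fails.

Does not hold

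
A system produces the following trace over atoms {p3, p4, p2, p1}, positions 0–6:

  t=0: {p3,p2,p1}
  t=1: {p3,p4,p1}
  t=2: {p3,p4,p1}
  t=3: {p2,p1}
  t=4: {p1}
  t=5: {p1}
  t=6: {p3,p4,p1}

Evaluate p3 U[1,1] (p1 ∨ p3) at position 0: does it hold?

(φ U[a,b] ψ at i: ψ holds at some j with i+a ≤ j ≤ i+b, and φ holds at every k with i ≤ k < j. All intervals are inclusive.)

Need some j in [1,1] with (p1 ∨ p3), and p3 at every k in [0,j-1].
  j=1: (p1 ∨ p3) holds; p3 holds at every k in [0,0] → satisfied.

Yes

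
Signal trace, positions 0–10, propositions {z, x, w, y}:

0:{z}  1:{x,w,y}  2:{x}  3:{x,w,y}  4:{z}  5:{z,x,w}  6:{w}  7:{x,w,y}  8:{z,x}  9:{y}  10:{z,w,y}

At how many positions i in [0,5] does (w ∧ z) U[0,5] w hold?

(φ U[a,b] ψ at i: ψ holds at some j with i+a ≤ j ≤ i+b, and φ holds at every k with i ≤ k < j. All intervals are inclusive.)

Evaluate at each i in [0,5]:
  i=0: ✗ (lhs fails at k=0 before rhs at j=1)
  i=1: ✓ (rhs at j=1)
  i=2: ✗ (lhs fails at k=2 before rhs at j=3)
  i=3: ✓ (rhs at j=3)
  i=4: ✗ (lhs fails at k=4 before rhs at j=5)
  i=5: ✓ (rhs at j=5)
Positions where it holds: {1, 3, 5} → 3.

3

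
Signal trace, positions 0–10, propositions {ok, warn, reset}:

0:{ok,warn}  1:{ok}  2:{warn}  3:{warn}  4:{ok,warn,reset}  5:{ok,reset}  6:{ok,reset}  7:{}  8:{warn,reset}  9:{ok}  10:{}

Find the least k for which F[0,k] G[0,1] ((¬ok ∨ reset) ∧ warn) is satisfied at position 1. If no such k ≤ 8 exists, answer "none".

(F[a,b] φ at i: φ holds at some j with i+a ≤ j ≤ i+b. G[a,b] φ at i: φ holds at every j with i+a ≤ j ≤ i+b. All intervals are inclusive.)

Scan j = 1,2,… for G[0,1] ((¬ok ∨ reset) ∧ warn):
  j=1: fails
  j=2: holds
First hit at j=2, so smallest k = 2-1 = 1.

1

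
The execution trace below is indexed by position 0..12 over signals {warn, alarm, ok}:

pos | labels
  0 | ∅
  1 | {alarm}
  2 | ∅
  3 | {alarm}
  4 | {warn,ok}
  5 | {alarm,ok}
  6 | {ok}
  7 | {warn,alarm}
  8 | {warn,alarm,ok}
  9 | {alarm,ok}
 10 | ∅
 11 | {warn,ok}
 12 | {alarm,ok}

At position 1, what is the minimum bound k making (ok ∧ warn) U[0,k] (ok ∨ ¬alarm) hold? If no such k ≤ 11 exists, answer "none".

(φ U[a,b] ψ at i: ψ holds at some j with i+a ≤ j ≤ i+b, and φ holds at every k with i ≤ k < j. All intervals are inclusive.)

Need earliest j ≥ 1 with (ok ∨ ¬alarm), and (ok ∧ warn) at every k in [1,j-1].
  j=1: rhs fails.
  j=2: rhs holds but lhs fails at k=1.
  j=3: rhs fails.
  j=4: rhs holds but lhs fails at k=1.
  j=5: rhs holds but lhs fails at k=1.
  j=6: rhs holds but lhs fails at k=1.
  j=7: rhs fails.
  j=8: rhs holds but lhs fails at k=1.
  j=9: rhs holds but lhs fails at k=1.
  j=10: rhs holds but lhs fails at k=1.
  j=11: rhs holds but lhs fails at k=1.
  j=12: rhs holds but lhs fails at k=1.
No witness within the range → none.

none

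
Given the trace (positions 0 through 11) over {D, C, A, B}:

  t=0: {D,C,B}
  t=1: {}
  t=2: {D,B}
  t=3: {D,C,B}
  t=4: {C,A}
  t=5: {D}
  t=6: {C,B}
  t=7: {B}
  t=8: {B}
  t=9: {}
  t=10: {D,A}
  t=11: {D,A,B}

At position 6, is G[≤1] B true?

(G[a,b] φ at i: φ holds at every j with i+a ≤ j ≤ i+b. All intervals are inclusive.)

Check B at every j in [6,7]:
  j=6: true
  j=7: true
All positions satisfy it → formula holds.

Yes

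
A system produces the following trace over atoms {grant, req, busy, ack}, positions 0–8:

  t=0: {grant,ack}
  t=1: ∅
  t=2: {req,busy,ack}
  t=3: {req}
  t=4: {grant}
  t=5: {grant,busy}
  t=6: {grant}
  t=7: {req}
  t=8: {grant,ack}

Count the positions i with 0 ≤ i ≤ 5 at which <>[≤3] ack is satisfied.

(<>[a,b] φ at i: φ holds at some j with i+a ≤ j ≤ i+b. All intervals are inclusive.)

Evaluate at each i in [0,5]:
  i=0: ✓ (witness j=0)
  i=1: ✓ (witness j=2)
  i=2: ✓ (witness j=2)
  i=3: ✗ (none in [3,6])
  i=4: ✗ (none in [4,7])
  i=5: ✓ (witness j=8)
Positions where it holds: {0, 1, 2, 5} → 4.

4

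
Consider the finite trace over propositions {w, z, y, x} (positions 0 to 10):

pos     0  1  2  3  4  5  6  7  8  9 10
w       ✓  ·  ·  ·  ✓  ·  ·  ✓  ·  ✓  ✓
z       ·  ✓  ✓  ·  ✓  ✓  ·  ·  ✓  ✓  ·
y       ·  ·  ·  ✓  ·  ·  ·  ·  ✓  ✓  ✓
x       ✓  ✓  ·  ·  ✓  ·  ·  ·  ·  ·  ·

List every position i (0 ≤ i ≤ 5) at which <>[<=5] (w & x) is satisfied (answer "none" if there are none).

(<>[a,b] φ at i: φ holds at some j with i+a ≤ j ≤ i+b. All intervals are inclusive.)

Evaluate at each i in [0,5]:
  i=0: ✓ (witness j=0)
  i=1: ✓ (witness j=4)
  i=2: ✓ (witness j=4)
  i=3: ✓ (witness j=4)
  i=4: ✓ (witness j=4)
  i=5: ✗ (none in [5,10])

0, 1, 2, 3, 4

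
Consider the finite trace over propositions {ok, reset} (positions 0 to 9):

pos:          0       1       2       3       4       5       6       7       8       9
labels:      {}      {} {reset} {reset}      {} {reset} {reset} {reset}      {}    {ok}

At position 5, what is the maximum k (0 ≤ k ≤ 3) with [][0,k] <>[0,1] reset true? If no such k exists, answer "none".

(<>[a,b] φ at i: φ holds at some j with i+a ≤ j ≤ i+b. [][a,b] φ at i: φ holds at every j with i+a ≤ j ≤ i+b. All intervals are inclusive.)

2

<>[0,1] reset must hold from j=5 onward; find where it first fails.
  j=5: holds
  j=6: holds
  j=7: holds
  j=8: fails
Holds on [5,7], so largest k = 2.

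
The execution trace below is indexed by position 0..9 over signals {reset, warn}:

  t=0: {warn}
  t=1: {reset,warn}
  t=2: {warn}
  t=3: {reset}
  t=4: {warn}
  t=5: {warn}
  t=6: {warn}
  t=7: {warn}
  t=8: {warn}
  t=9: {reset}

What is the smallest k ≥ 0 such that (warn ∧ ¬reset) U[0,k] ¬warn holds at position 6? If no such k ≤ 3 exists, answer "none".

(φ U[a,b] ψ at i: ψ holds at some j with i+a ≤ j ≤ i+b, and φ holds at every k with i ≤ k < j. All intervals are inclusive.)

Need earliest j ≥ 6 with ¬warn, and (warn ∧ ¬reset) at every k in [6,j-1].
  j=6: rhs fails.
  j=7: rhs fails.
  j=8: rhs fails.
  j=9: rhs holds; lhs holds on [6,8]. k = 3.

3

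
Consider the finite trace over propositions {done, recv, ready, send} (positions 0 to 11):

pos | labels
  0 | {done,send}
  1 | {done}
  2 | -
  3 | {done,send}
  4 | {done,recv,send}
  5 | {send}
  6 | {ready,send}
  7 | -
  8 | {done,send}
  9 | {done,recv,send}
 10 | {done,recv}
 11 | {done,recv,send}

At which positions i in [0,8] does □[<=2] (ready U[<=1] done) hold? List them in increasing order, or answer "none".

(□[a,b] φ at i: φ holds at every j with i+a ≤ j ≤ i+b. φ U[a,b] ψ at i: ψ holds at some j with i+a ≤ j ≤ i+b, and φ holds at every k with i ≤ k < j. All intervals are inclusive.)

8

Evaluate at each i in [0,8]:
  i=0: ✗ (fails at j=2)
  i=1: ✗ (fails at j=2)
  i=2: ✗ (fails at j=2)
  i=3: ✗ (fails at j=5)
  i=4: ✗ (fails at j=5)
  i=5: ✗ (fails at j=5)
  i=6: ✗ (fails at j=6)
  i=7: ✗ (fails at j=7)
  i=8: ✓ (all of [8,10])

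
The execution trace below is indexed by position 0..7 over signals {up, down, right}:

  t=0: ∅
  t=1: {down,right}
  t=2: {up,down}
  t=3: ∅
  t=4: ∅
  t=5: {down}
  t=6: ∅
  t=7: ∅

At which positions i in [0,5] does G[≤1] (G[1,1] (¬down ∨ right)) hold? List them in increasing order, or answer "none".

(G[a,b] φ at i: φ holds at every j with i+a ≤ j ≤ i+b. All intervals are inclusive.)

2, 5

Evaluate at each i in [0,5]:
  i=0: ✗ (fails at j=1)
  i=1: ✗ (fails at j=1)
  i=2: ✓ (all of [2,3])
  i=3: ✗ (fails at j=4)
  i=4: ✗ (fails at j=4)
  i=5: ✓ (all of [5,6])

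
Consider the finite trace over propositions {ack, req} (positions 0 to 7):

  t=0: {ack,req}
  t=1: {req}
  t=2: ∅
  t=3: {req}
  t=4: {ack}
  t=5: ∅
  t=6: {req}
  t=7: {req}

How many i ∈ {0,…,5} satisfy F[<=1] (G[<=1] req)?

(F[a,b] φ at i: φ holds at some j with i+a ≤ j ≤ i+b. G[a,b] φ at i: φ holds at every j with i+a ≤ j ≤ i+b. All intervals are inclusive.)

Evaluate at each i in [0,5]:
  i=0: ✓ (witness j=0)
  i=1: ✗ (none in [1,2])
  i=2: ✗ (none in [2,3])
  i=3: ✗ (none in [3,4])
  i=4: ✗ (none in [4,5])
  i=5: ✓ (witness j=6)
Positions where it holds: {0, 5} → 2.

2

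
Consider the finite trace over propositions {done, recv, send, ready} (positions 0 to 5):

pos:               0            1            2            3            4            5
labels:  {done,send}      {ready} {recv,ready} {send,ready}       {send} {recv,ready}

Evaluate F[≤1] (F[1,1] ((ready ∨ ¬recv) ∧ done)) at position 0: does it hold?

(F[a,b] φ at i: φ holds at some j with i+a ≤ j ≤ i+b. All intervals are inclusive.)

Check F[1,1] ((ready ∨ ¬recv) ∧ done) at each j in [0,1]:
  j=0: fails (none in [1,1])
  j=1: fails (none in [2,2])
No position in the window satisfies it → formula fails.

False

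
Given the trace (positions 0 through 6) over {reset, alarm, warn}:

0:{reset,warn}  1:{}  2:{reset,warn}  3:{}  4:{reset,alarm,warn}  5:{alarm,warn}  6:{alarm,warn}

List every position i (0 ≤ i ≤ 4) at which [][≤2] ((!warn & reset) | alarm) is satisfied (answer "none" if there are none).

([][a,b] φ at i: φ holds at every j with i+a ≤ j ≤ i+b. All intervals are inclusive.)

4

Evaluate at each i in [0,4]:
  i=0: ✗ (fails at j=0)
  i=1: ✗ (fails at j=1)
  i=2: ✗ (fails at j=2)
  i=3: ✗ (fails at j=3)
  i=4: ✓ (all of [4,6])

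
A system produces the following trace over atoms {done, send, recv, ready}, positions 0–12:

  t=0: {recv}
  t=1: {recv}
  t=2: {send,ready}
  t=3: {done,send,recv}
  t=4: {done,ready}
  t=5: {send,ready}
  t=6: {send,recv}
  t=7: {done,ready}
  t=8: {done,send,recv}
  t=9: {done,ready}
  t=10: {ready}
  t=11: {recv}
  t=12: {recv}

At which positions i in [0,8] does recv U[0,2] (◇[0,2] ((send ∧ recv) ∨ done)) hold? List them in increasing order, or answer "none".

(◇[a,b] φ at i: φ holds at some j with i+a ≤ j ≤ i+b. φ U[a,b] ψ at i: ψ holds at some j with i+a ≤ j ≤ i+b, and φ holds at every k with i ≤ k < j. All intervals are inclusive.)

0, 1, 2, 3, 4, 5, 6, 7, 8

Evaluate at each i in [0,8]:
  i=0: ✓ (rhs at j=1; lhs holds on [0,0])
  i=1: ✓ (rhs at j=1)
  i=2: ✓ (rhs at j=2)
  i=3: ✓ (rhs at j=3)
  i=4: ✓ (rhs at j=4)
  i=5: ✓ (rhs at j=5)
  i=6: ✓ (rhs at j=6)
  i=7: ✓ (rhs at j=7)
  i=8: ✓ (rhs at j=8)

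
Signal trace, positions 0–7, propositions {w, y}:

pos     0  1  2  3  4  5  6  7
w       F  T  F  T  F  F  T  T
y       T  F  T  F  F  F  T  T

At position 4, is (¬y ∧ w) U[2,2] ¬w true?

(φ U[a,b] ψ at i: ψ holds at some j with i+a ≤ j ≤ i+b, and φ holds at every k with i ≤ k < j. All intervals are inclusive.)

Does not hold

Need some j in [6,6] with ¬w, and (¬y ∧ w) at every k in [4,j-1].
  j=6: ¬w false.
No j in the window works → until fails.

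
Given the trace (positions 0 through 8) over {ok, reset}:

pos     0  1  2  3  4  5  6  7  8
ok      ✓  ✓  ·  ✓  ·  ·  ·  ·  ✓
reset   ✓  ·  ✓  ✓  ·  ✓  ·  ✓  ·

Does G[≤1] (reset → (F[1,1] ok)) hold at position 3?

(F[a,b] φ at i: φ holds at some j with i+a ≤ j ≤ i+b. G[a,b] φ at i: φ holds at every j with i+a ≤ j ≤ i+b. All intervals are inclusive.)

Check (reset → (F[1,1] ok)) at every j in [3,4]:
  j=3: antecedent true; consequent fails (none in [4,4]) → ✗
  j=4: antecedent false → ✓
Fails at j=3 → formula fails.

False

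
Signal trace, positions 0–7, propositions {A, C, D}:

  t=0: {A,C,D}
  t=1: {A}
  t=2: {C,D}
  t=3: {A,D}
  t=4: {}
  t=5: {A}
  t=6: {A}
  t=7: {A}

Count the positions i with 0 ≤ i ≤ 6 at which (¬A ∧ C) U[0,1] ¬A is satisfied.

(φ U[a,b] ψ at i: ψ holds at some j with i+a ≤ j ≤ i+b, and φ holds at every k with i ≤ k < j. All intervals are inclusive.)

Evaluate at each i in [0,6]:
  i=0: ✗ (no rhs in [0,1])
  i=1: ✗ (lhs fails at k=1 before rhs at j=2)
  i=2: ✓ (rhs at j=2)
  i=3: ✗ (lhs fails at k=3 before rhs at j=4)
  i=4: ✓ (rhs at j=4)
  i=5: ✗ (no rhs in [5,6])
  i=6: ✗ (no rhs in [6,7])
Positions where it holds: {2, 4} → 2.

2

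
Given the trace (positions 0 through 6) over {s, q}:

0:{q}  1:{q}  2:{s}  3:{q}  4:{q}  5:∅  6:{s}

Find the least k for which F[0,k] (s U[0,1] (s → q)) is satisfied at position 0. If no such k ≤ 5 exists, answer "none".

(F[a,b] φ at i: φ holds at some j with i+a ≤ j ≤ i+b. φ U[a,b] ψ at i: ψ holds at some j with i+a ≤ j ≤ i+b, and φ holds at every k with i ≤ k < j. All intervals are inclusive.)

Scan j = 0,1,… for (s U[0,1] (s → q)):
  j=0: holds
First hit at j=0, so smallest k = 0-0 = 0.

0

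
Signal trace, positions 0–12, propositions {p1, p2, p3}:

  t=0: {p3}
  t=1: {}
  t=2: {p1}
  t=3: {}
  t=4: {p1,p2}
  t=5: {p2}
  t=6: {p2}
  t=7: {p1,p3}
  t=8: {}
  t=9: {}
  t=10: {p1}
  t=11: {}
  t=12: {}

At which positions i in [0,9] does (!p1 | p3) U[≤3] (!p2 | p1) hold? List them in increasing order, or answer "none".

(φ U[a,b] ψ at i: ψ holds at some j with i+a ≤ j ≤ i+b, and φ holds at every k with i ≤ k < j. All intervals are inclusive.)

Evaluate at each i in [0,9]:
  i=0: ✓ (rhs at j=0)
  i=1: ✓ (rhs at j=1)
  i=2: ✓ (rhs at j=2)
  i=3: ✓ (rhs at j=3)
  i=4: ✓ (rhs at j=4)
  i=5: ✓ (rhs at j=7; lhs holds on [5,6])
  i=6: ✓ (rhs at j=7; lhs holds on [6,6])
  i=7: ✓ (rhs at j=7)
  i=8: ✓ (rhs at j=8)
  i=9: ✓ (rhs at j=9)

0, 1, 2, 3, 4, 5, 6, 7, 8, 9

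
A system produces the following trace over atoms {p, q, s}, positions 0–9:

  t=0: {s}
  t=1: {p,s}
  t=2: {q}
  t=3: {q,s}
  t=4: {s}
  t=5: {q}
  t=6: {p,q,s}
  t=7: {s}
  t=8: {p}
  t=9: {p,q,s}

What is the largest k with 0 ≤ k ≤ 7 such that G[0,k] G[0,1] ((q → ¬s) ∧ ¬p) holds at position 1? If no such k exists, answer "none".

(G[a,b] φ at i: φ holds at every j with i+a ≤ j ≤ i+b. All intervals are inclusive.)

none

G[0,1] ((q → ¬s) ∧ ¬p) must hold from j=1 onward; find where it first fails.
  j=1: fails → no k works.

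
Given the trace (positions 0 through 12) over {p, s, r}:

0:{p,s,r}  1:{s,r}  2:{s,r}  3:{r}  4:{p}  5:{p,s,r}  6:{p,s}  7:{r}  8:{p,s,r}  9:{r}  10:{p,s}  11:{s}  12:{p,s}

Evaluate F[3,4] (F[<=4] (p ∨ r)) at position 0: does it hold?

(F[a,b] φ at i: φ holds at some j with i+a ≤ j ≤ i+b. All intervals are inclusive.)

Check F[<=4] (p ∨ r) at each j in [3,4]:
  j=3: holds (witness at 3)
  j=4: holds (witness at 4)
Found at j=3 → formula holds.

True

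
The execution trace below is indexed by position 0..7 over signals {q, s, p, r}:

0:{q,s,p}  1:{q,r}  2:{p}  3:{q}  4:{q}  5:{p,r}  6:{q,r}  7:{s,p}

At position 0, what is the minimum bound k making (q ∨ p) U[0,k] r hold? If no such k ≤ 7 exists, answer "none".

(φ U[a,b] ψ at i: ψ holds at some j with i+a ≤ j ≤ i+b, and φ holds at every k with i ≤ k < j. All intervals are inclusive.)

1

Need earliest j ≥ 0 with r, and (q ∨ p) at every k in [0,j-1].
  j=0: rhs fails.
  j=1: rhs holds; lhs holds on [0,0]. k = 1.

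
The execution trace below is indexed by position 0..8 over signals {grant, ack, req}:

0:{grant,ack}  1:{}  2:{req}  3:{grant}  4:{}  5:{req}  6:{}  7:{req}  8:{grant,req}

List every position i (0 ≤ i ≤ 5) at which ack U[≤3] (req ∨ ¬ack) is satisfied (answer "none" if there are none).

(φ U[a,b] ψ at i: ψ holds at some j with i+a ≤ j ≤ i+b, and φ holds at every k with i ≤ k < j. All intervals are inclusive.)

0, 1, 2, 3, 4, 5

Evaluate at each i in [0,5]:
  i=0: ✓ (rhs at j=1; lhs holds on [0,0])
  i=1: ✓ (rhs at j=1)
  i=2: ✓ (rhs at j=2)
  i=3: ✓ (rhs at j=3)
  i=4: ✓ (rhs at j=4)
  i=5: ✓ (rhs at j=5)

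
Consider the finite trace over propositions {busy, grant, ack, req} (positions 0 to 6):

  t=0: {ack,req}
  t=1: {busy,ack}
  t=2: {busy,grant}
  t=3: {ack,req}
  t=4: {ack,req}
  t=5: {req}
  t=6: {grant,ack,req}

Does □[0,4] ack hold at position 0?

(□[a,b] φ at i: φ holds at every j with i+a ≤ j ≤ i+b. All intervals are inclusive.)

Check ack at every j in [0,4]:
  j=0: true
  j=1: true
  j=2: false
  j=3: true
  j=4: true
Fails at j=2 → formula fails.

Does not hold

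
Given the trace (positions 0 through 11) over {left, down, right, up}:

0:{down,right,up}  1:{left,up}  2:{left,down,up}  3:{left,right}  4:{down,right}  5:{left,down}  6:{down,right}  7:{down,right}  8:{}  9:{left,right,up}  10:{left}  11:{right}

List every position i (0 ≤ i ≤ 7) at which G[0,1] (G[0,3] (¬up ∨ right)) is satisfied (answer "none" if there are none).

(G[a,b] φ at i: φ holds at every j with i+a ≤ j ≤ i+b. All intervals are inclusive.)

3, 4, 5, 6, 7

Evaluate at each i in [0,7]:
  i=0: ✗ (fails at j=0)
  i=1: ✗ (fails at j=1)
  i=2: ✗ (fails at j=2)
  i=3: ✓ (all of [3,4])
  i=4: ✓ (all of [4,5])
  i=5: ✓ (all of [5,6])
  i=6: ✓ (all of [6,7])
  i=7: ✓ (all of [7,8])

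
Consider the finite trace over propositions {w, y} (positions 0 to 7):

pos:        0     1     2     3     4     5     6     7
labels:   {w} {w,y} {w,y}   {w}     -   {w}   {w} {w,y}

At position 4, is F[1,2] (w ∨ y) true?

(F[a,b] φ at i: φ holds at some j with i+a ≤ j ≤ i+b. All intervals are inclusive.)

Check (w ∨ y) at each j in [5,6]:
  j=5: true
  j=6: true
Found at j=5 → formula holds.

True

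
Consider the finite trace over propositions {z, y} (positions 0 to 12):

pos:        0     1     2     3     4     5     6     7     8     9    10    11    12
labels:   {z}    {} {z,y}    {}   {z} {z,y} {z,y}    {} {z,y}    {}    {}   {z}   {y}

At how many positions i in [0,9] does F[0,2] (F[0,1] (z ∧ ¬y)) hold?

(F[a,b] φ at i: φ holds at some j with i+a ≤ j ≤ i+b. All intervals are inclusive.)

7

Evaluate at each i in [0,9]:
  i=0: ✓ (witness j=0)
  i=1: ✓ (witness j=3)
  i=2: ✓ (witness j=3)
  i=3: ✓ (witness j=3)
  i=4: ✓ (witness j=4)
  i=5: ✗ (none in [5,7])
  i=6: ✗ (none in [6,8])
  i=7: ✗ (none in [7,9])
  i=8: ✓ (witness j=10)
  i=9: ✓ (witness j=10)
Positions where it holds: {0, 1, 2, 3, 4, 8, 9} → 7.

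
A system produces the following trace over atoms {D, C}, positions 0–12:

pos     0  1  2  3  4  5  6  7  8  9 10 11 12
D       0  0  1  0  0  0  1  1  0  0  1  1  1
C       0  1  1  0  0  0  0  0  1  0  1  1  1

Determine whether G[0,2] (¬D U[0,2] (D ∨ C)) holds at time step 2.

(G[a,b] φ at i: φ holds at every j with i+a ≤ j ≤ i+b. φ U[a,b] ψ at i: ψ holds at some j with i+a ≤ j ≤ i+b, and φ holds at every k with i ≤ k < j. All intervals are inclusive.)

Check (¬D U[0,2] (D ∨ C)) at every j in [2,4]:
  j=2: holds
  j=3: fails
  j=4: holds
Fails at j=3 → formula fails.

Does not hold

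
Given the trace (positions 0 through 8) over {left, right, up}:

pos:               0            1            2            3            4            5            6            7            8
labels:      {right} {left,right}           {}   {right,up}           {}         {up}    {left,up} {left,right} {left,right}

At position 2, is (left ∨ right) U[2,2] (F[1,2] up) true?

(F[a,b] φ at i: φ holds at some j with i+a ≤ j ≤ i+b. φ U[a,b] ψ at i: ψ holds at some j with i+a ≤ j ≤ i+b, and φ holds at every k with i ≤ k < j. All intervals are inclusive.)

Does not hold

Need some j in [4,4] with F[1,2] up, and (left ∨ right) at every k in [2,j-1].
  j=4: F[1,2] up holds, but (left ∨ right) fails at k=2 → not this j.
No j in the window works → until fails.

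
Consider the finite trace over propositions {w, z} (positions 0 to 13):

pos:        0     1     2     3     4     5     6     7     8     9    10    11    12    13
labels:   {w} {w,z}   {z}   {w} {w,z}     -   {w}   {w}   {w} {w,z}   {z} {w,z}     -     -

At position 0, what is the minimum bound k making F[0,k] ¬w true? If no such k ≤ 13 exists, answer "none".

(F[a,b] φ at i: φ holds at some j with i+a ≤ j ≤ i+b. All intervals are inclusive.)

Scan j = 0,1,… for ¬w:
  j=0: fails
  j=1: fails
  j=2: holds
First hit at j=2, so smallest k = 2-0 = 2.

2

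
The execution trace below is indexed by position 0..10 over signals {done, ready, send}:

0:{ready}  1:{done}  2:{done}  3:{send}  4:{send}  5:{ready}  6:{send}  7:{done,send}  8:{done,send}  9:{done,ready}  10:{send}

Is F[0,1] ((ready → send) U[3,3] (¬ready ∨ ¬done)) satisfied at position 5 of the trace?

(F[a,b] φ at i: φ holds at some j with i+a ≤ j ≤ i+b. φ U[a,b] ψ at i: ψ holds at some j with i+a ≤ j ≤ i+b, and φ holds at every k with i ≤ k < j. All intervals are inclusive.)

Check ((ready → send) U[3,3] (¬ready ∨ ¬done)) at each j in [5,6]:
  j=5: fails
  j=6: fails
No position in the window satisfies it → formula fails.

False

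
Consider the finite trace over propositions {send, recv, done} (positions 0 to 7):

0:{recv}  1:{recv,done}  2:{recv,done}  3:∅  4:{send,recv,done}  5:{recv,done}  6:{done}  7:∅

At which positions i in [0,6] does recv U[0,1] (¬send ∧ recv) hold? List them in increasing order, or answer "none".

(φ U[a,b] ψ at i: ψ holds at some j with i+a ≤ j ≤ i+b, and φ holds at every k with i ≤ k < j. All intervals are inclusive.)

0, 1, 2, 4, 5

Evaluate at each i in [0,6]:
  i=0: ✓ (rhs at j=0)
  i=1: ✓ (rhs at j=1)
  i=2: ✓ (rhs at j=2)
  i=3: ✗ (no rhs in [3,4])
  i=4: ✓ (rhs at j=5; lhs holds on [4,4])
  i=5: ✓ (rhs at j=5)
  i=6: ✗ (no rhs in [6,7])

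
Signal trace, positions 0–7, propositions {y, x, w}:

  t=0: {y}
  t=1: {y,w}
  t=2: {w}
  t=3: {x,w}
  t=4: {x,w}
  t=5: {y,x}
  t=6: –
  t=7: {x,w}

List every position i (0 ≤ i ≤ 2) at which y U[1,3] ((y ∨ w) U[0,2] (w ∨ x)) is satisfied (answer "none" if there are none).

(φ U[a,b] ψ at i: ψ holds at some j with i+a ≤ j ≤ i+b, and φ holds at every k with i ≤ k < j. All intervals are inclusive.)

Evaluate at each i in [0,2]:
  i=0: ✓ (rhs at j=1; lhs holds on [0,0])
  i=1: ✓ (rhs at j=2; lhs holds on [1,1])
  i=2: ✗ (lhs fails at k=2 before rhs at j=3)

0, 1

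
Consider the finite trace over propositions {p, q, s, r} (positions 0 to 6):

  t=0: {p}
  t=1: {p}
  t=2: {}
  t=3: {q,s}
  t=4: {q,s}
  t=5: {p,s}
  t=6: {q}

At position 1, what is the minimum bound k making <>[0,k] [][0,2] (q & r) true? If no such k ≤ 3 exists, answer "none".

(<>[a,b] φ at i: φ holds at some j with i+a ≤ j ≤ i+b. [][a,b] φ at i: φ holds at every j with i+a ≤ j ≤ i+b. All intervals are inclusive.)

Scan j = 1,2,… for [][0,2] (q & r):
  j=1: fails
  j=2: fails
  j=3: fails
  j=4: fails
No j in [1,4] satisfies it → none.

none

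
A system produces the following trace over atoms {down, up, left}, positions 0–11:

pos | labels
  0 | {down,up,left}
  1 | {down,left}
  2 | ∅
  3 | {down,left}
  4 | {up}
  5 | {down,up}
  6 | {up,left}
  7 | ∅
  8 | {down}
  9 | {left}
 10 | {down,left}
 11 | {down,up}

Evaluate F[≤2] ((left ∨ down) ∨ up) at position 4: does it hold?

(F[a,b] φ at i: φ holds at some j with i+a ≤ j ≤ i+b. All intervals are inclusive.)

Yes

Check ((left ∨ down) ∨ up) at each j in [4,6]:
  j=4: true
  j=5: true
  j=6: true
Found at j=4 → formula holds.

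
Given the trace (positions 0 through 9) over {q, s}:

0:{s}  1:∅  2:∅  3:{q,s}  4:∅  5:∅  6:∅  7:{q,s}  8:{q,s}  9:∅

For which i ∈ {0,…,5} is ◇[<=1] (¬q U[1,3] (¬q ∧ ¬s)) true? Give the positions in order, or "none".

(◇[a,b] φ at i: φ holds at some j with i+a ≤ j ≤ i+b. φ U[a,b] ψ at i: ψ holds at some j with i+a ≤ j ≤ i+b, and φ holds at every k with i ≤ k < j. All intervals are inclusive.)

0, 1, 3, 4, 5

Evaluate at each i in [0,5]:
  i=0: ✓ (witness j=0)
  i=1: ✓ (witness j=1)
  i=2: ✗ (none in [2,3])
  i=3: ✓ (witness j=4)
  i=4: ✓ (witness j=4)
  i=5: ✓ (witness j=5)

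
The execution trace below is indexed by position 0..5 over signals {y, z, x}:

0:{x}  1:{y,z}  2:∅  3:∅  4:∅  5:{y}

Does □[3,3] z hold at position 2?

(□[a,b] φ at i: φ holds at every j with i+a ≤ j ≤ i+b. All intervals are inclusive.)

No

Check z at every j in [5,5]:
  j=5: false
Fails at j=5 → formula fails.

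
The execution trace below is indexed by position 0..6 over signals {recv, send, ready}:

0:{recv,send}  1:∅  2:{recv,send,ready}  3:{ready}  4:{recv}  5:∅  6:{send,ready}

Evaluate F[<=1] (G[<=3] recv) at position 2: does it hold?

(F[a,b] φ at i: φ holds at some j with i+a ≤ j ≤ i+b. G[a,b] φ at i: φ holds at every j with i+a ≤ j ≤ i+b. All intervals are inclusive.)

Check G[<=3] recv at each j in [2,3]:
  j=2: fails at 3
  j=3: fails at 3
No position in the window satisfies it → formula fails.

No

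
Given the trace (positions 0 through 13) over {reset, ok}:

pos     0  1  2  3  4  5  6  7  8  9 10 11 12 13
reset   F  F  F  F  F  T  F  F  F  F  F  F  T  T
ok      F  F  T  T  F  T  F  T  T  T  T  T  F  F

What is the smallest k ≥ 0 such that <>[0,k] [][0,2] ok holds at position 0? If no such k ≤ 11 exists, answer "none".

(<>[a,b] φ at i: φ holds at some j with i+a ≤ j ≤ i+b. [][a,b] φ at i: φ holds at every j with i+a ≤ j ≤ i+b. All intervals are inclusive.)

Scan j = 0,1,… for [][0,2] ok:
  j=0: fails
  j=1: fails
  j=2: fails
  j=3: fails
  j=4: fails
  j=5: fails
  j=6: fails
  j=7: holds
First hit at j=7, so smallest k = 7-0 = 7.

7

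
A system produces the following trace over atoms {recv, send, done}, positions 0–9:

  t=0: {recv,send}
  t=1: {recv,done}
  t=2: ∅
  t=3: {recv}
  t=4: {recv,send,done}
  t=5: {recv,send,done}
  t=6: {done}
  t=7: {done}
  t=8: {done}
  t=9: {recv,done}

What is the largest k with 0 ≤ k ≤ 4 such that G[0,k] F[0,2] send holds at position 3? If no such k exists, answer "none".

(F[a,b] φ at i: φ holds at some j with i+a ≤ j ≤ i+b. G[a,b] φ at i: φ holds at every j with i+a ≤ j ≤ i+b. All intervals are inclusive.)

2

F[0,2] send must hold from j=3 onward; find where it first fails.
  j=3: holds
  j=4: holds
  j=5: holds
  j=6: fails
Holds on [3,5], so largest k = 2.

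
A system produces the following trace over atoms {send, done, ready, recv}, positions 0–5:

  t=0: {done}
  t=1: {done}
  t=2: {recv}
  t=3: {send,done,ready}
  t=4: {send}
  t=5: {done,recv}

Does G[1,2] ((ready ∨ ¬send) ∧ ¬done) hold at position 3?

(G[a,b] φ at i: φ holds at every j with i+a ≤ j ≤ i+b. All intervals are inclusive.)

Does not hold

Check ((ready ∨ ¬send) ∧ ¬done) at every j in [4,5]:
  j=4: false
  j=5: false
Fails at j=4 → formula fails.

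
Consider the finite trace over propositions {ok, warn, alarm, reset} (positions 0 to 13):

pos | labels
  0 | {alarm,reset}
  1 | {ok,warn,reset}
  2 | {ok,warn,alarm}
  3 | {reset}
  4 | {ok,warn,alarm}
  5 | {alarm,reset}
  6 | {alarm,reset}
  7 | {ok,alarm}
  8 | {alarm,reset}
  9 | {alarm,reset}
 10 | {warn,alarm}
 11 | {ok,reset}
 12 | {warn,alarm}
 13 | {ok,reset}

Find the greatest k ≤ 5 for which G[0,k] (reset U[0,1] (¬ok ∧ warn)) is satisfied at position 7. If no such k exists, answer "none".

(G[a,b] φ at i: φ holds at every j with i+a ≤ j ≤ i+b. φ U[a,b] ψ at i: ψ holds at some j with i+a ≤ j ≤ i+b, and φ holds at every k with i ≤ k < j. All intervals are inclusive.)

none

(reset U[0,1] (¬ok ∧ warn)) must hold from j=7 onward; find where it first fails.
  j=7: fails → no k works.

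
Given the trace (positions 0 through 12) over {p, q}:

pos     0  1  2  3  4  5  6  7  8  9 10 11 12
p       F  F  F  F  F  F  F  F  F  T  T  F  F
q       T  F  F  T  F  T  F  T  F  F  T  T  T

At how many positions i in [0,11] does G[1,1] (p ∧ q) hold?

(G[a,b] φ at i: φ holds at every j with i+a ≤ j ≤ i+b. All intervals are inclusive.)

1

Evaluate at each i in [0,11]:
  i=0: ✗ (fails at j=1)
  i=1: ✗ (fails at j=2)
  i=2: ✗ (fails at j=3)
  i=3: ✗ (fails at j=4)
  i=4: ✗ (fails at j=5)
  i=5: ✗ (fails at j=6)
  i=6: ✗ (fails at j=7)
  i=7: ✗ (fails at j=8)
  i=8: ✗ (fails at j=9)
  i=9: ✓ (all of [10,10])
  i=10: ✗ (fails at j=11)
  i=11: ✗ (fails at j=12)
Positions where it holds: {9} → 1.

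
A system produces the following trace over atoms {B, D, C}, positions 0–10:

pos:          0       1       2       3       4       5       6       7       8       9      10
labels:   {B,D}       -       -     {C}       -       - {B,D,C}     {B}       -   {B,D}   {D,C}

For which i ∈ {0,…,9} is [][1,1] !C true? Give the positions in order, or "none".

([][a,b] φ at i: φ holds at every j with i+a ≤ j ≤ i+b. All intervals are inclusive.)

Evaluate at each i in [0,9]:
  i=0: ✓ (all of [1,1])
  i=1: ✓ (all of [2,2])
  i=2: ✗ (fails at j=3)
  i=3: ✓ (all of [4,4])
  i=4: ✓ (all of [5,5])
  i=5: ✗ (fails at j=6)
  i=6: ✓ (all of [7,7])
  i=7: ✓ (all of [8,8])
  i=8: ✓ (all of [9,9])
  i=9: ✗ (fails at j=10)

0, 1, 3, 4, 6, 7, 8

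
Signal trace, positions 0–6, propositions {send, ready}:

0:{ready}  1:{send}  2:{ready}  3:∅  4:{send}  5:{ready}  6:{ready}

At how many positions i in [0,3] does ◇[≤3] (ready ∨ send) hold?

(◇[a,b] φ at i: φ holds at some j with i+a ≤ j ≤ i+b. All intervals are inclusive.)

Evaluate at each i in [0,3]:
  i=0: ✓ (witness j=0)
  i=1: ✓ (witness j=1)
  i=2: ✓ (witness j=2)
  i=3: ✓ (witness j=4)
Positions where it holds: {0, 1, 2, 3} → 4.

4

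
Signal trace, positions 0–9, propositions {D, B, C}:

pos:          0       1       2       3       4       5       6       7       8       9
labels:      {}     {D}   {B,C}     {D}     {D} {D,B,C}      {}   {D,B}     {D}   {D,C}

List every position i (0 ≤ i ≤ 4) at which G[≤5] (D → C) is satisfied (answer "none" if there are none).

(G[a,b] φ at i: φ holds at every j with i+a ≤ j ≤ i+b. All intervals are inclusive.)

Evaluate at each i in [0,4]:
  i=0: ✗ (fails at j=1)
  i=1: ✗ (fails at j=1)
  i=2: ✗ (fails at j=3)
  i=3: ✗ (fails at j=3)
  i=4: ✗ (fails at j=4)

none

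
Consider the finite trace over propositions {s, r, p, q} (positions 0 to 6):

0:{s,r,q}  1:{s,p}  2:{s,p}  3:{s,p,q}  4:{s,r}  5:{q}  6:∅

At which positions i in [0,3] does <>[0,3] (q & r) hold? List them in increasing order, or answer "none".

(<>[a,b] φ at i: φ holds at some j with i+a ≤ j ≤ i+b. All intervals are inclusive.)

Evaluate at each i in [0,3]:
  i=0: ✓ (witness j=0)
  i=1: ✗ (none in [1,4])
  i=2: ✗ (none in [2,5])
  i=3: ✗ (none in [3,6])

0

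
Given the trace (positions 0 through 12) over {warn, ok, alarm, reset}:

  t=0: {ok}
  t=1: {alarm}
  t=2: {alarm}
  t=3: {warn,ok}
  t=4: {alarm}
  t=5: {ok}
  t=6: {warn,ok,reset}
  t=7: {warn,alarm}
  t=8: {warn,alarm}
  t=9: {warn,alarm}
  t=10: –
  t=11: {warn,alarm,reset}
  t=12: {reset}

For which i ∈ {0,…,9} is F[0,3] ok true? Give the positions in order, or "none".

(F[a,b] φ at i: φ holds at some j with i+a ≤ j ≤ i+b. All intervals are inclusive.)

Evaluate at each i in [0,9]:
  i=0: ✓ (witness j=0)
  i=1: ✓ (witness j=3)
  i=2: ✓ (witness j=3)
  i=3: ✓ (witness j=3)
  i=4: ✓ (witness j=5)
  i=5: ✓ (witness j=5)
  i=6: ✓ (witness j=6)
  i=7: ✗ (none in [7,10])
  i=8: ✗ (none in [8,11])
  i=9: ✗ (none in [9,12])

0, 1, 2, 3, 4, 5, 6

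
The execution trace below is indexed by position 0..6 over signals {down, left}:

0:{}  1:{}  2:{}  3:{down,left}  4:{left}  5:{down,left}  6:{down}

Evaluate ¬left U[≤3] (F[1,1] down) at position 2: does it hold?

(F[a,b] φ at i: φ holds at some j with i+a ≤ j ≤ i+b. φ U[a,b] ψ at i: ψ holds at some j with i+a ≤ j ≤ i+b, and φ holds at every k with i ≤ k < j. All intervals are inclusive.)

True

Need some j in [2,5] with F[1,1] down, and ¬left at every k in [2,j-1].
  j=2: F[1,1] down holds; no prefix to check → satisfied.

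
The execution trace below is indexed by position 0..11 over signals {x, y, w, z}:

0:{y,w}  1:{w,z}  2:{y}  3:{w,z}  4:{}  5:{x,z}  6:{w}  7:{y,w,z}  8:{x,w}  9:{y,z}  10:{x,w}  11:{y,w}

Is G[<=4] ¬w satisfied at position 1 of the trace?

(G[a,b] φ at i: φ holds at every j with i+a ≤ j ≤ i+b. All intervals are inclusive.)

Does not hold

Check ¬w at every j in [1,5]:
  j=1: false
  j=2: true
  j=3: false
  j=4: true
  j=5: true
Fails at j=1 → formula fails.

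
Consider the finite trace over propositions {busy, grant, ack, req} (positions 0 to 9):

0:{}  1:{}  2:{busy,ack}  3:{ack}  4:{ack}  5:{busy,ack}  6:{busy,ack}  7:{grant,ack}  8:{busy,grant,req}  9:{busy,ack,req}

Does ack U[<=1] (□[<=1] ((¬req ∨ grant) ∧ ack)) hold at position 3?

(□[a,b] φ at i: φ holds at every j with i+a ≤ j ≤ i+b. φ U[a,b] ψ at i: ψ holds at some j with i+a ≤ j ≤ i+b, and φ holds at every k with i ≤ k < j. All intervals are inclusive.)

True

Need some j in [3,4] with □[<=1] ((¬req ∨ grant) ∧ ack), and ack at every k in [3,j-1].
  j=3: □[<=1] ((¬req ∨ grant) ∧ ack) holds; no prefix to check → satisfied.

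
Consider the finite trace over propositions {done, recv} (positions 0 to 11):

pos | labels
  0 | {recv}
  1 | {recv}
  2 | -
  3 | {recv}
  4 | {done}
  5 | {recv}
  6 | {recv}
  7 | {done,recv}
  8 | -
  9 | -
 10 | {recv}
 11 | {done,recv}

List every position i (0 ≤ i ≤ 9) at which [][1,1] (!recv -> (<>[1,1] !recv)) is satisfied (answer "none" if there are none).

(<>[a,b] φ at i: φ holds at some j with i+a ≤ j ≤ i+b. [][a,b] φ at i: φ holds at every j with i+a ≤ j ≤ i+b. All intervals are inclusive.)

0, 2, 4, 5, 6, 7, 9

Evaluate at each i in [0,9]:
  i=0: ✓ (all of [1,1])
  i=1: ✗ (fails at j=2)
  i=2: ✓ (all of [3,3])
  i=3: ✗ (fails at j=4)
  i=4: ✓ (all of [5,5])
  i=5: ✓ (all of [6,6])
  i=6: ✓ (all of [7,7])
  i=7: ✓ (all of [8,8])
  i=8: ✗ (fails at j=9)
  i=9: ✓ (all of [10,10])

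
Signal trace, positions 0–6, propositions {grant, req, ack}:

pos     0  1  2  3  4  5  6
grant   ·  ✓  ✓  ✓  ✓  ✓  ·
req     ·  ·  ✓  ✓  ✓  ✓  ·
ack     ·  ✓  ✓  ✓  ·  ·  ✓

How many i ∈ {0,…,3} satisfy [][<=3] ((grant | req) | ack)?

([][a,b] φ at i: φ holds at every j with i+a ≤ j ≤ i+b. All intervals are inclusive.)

Evaluate at each i in [0,3]:
  i=0: ✗ (fails at j=0)
  i=1: ✓ (all of [1,4])
  i=2: ✓ (all of [2,5])
  i=3: ✓ (all of [3,6])
Positions where it holds: {1, 2, 3} → 3.

3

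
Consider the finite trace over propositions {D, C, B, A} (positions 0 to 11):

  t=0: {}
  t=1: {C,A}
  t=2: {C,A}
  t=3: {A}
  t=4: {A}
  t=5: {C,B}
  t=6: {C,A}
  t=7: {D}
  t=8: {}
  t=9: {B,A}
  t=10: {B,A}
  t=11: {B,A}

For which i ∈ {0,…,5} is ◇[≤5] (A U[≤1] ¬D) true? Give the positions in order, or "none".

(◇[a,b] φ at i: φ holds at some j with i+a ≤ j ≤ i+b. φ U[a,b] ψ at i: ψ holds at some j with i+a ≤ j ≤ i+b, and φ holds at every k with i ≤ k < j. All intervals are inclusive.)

0, 1, 2, 3, 4, 5

Evaluate at each i in [0,5]:
  i=0: ✓ (witness j=0)
  i=1: ✓ (witness j=1)
  i=2: ✓ (witness j=2)
  i=3: ✓ (witness j=3)
  i=4: ✓ (witness j=4)
  i=5: ✓ (witness j=5)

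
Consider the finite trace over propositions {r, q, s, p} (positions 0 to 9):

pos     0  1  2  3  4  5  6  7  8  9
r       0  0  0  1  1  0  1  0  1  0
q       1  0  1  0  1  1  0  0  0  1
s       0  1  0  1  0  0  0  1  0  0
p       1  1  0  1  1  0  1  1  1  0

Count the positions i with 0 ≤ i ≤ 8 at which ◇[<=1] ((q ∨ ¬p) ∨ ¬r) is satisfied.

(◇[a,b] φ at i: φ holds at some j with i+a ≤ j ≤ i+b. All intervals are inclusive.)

9

Evaluate at each i in [0,8]:
  i=0: ✓ (witness j=0)
  i=1: ✓ (witness j=1)
  i=2: ✓ (witness j=2)
  i=3: ✓ (witness j=4)
  i=4: ✓ (witness j=4)
  i=5: ✓ (witness j=5)
  i=6: ✓ (witness j=7)
  i=7: ✓ (witness j=7)
  i=8: ✓ (witness j=9)
Positions where it holds: {0, 1, 2, 3, 4, 5, 6, 7, 8} → 9.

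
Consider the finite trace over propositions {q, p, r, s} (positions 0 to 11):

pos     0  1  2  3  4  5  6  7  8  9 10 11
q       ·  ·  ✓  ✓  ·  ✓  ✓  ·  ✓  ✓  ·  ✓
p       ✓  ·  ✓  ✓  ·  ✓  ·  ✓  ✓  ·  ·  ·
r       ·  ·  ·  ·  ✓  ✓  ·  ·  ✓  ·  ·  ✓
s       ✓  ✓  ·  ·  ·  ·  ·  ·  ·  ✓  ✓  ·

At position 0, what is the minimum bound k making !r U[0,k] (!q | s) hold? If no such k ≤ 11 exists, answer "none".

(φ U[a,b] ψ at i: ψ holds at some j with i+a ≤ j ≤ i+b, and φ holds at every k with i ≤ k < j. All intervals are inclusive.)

0

Need earliest j ≥ 0 with (!q | s), and !r at every k in [0,j-1].
  j=0: rhs holds (empty prefix). k = 0.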